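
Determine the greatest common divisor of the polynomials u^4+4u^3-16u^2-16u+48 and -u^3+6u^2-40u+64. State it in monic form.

u-2

By polynomial division,
  u^4+4u^3-16u^2-16u+48 = (-u-10)(-u^3+6u^2-40u+64) + (4u^2-352u+688)
  -u^3+6u^2-40u+64 = (-(1/4)u-41/2)(4u^2-352u+688) + (-7084u+14168)
  4u^2-352u+688 = (-(1/1771)u+86/1771)(-7084u+14168) + (0)
Last nonzero remainder: -7084u+14168. Dividing through by -7084 gives the monic gcd u-2.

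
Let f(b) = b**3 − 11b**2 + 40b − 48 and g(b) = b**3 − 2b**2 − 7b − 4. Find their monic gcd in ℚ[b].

Euclidean algorithm in ℚ[b]:
  b**3 − 11b**2 + 40b − 48 = (b**3 − 2b**2 − 7b − 4) + (−9b**2 + 47b − 44)
  b**3 − 2b**2 − 7b − 4 = (−(1/9)b − 29/81)(−9b**2 + 47b − 44) + ((400/81)b − 1600/81)
  −9b**2 + 47b − 44 = (−(729/400)b + 891/400)((400/81)b − 1600/81) + (0)
Last nonzero remainder: (400/81)b − 1600/81. Dividing through by 400/81 gives the monic gcd b − 4.

b − 4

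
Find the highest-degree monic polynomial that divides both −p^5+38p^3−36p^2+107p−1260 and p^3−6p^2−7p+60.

Repeated division with remainder:
  −p^5+38p^3−36p^2+107p−1260 = (−p^2−6p−5)(p^3−6p^2−7p+60) + (−48p^2+432p−960)
  p^3−6p^2−7p+60 = (−(1/48)p−1/16)(−48p^2+432p−960) + (0)
Last nonzero remainder: −48p^2+432p−960. Dividing through by −48 gives the monic gcd p^2−9p+20.

p^2−9p+20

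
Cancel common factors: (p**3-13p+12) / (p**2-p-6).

Euclidean algorithm in ℚ[p]:
  p**3-13p+12 = (p+1)(p**2-p-6) + (-6p+18)
  p**2-p-6 = (-(1/6)p-1/3)(-6p+18) + (0)
Last nonzero remainder: -6p+18. Dividing through by -6 gives the monic gcd p-3.
Cancel p-3 from numerator and denominator to get the reduced form.

(p**2+3p-4)/(p+2)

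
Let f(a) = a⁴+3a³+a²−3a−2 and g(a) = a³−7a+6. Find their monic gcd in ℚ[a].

a−1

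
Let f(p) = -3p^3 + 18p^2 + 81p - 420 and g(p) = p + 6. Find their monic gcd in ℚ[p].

1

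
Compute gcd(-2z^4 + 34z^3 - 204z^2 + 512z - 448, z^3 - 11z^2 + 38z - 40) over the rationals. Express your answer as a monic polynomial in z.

z^2 - 6z + 8

Apply the Euclidean algorithm:
  -2z^4 + 34z^3 - 204z^2 + 512z - 448 = (-2z + 12)(z^3 - 11z^2 + 38z - 40) + (4z^2 - 24z + 32)
  z^3 - 11z^2 + 38z - 40 = ((1/4)z - 5/4)(4z^2 - 24z + 32) + (0)
Last nonzero remainder: 4z^2 - 24z + 32. Dividing through by 4 gives the monic gcd z^2 - 6z + 8.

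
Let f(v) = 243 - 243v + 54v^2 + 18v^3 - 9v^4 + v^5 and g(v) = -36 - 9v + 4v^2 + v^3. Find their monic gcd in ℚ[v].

-9 + v^2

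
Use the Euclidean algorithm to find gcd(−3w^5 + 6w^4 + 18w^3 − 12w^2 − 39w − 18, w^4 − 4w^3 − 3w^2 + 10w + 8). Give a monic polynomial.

w^3 − 3w − 2

Apply the Euclidean algorithm:
  −3w^5 + 6w^4 + 18w^3 − 12w^2 − 39w − 18 = (−3w − 6)(w^4 − 4w^3 − 3w^2 + 10w + 8) + (−15w^3 + 45w + 30)
  w^4 − 4w^3 − 3w^2 + 10w + 8 = (−(1/15)w + 4/15)(−15w^3 + 45w + 30) + (0)
Last nonzero remainder: −15w^3 + 45w + 30. Dividing through by −15 gives the monic gcd w^3 − 3w − 2.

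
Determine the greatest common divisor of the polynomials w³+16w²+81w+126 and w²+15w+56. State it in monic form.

By polynomial division,
  w³+16w²+81w+126 = (w+1)(w²+15w+56) + (10w+70)
  w²+15w+56 = ((1/10)w+4/5)(10w+70) + (0)
Last nonzero remainder: 10w+70. Dividing through by 10 gives the monic gcd w+7.

w+7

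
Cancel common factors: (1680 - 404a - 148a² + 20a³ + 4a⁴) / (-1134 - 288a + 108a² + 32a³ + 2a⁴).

(-40 + 2a + 2a²)/(27 + 12a + a²)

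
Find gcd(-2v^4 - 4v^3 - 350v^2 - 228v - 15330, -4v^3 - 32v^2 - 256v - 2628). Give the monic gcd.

v^2 - v + 73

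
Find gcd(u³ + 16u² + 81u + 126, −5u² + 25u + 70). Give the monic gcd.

1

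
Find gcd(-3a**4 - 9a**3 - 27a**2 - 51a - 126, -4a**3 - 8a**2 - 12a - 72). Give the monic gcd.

Repeated division with remainder:
  -3a**4 - 9a**3 - 27a**2 - 51a - 126 = ((3/4)a + 3/4)(-4a**3 - 8a**2 - 12a - 72) + (-12a**2 + 12a - 72)
  -4a**3 - 8a**2 - 12a - 72 = ((1/3)a + 1)(-12a**2 + 12a - 72) + (0)
Last nonzero remainder: -12a**2 + 12a - 72. Dividing through by -12 gives the monic gcd a**2 - a + 6.

a**2 - a + 6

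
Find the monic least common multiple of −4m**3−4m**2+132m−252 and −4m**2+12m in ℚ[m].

By polynomial division,
  −4m**3−4m**2+132m−252 = (m+4)(−4m**2+12m) + (84m−252)
  −4m**2+12m = (−(1/21)m)(84m−252) + (0)
Last nonzero remainder: 84m−252. Dividing through by 84 gives the monic gcd m−3.
Then lcm(f, g) = f·g / gcd(f, g); expanding and making the result monic gives the answer.

m**4+m**3−33m**2+63m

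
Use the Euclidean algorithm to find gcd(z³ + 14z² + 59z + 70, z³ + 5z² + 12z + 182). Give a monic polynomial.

z + 7

By polynomial division,
  z³ + 14z² + 59z + 70 = (z³ + 5z² + 12z + 182) + (9z² + 47z - 112)
  z³ + 5z² + 12z + 182 = ((1/9)z - 2/81)(9z² + 47z - 112) + ((2074/81)z + 14518/81)
  9z² + 47z - 112 = ((729/2074)z - 648/1037)((2074/81)z + 14518/81) + (0)
Last nonzero remainder: (2074/81)z + 14518/81. Dividing through by 2074/81 gives the monic gcd z + 7.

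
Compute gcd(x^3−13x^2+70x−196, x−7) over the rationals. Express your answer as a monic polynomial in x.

x−7

Repeated division with remainder:
  x^3−13x^2+70x−196 = (x^2−6x+28)(x−7) + (0)
The last nonzero remainder x−7 is already monic.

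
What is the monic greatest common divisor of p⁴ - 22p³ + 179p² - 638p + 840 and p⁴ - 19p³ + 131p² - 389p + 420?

p³ - 16p² + 83p - 140

By polynomial division,
  p⁴ - 22p³ + 179p² - 638p + 840 = (p⁴ - 19p³ + 131p² - 389p + 420) + (-3p³ + 48p² - 249p + 420)
  p⁴ - 19p³ + 131p² - 389p + 420 = (-(1/3)p + 1)(-3p³ + 48p² - 249p + 420) + (0)
Last nonzero remainder: -3p³ + 48p² - 249p + 420. Dividing through by -3 gives the monic gcd p³ - 16p² + 83p - 140.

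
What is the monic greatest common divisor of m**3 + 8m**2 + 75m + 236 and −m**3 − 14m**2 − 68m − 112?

m + 4

By polynomial division,
  m**3 + 8m**2 + 75m + 236 = (−1)(−m**3 − 14m**2 − 68m − 112) + (−6m**2 + 7m + 124)
  −m**3 − 14m**2 − 68m − 112 = ((1/6)m + 91/36)(−6m**2 + 7m + 124) + (−(3829/36)m − 3829/9)
  −6m**2 + 7m + 124 = ((216/3829)m − 1116/3829)(−(3829/36)m − 3829/9) + (0)
Last nonzero remainder: −(3829/36)m − 3829/9. Dividing through by −3829/36 gives the monic gcd m + 4.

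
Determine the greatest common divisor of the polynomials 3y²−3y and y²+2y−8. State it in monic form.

1

Repeated division with remainder:
  3y²−3y = (3)(y²+2y−8) + (−9y+24)
  y²+2y−8 = (−(1/9)y−14/27)(−9y+24) + (40/9)
  −9y+24 = (−(81/40)y+27/5)(40/9) + (0)
The last nonzero remainder is the constant 40/9, so the polynomials are coprime and gcd = 1.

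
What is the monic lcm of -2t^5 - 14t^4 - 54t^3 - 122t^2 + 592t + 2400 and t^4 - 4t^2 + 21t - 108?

t^7 + 6t^6 + 29t^5 + 97t^4 - 114t^3 - 355t^2 - 1464t - 10800

Euclidean algorithm in ℚ[t]:
  -2t^5 - 14t^4 - 54t^3 - 122t^2 + 592t + 2400 = (-2t - 14)(t^4 - 4t^2 + 21t - 108) + (-62t^3 - 136t^2 + 670t + 888)
  t^4 - 4t^2 + 21t - 108 = (-(1/62)t + 34/961)(-62t^3 - 136t^2 + 670t + 888) + ((11165/961)t^2 + (11165/961)t - 133980/961)
  -62t^3 - 136t^2 + 670t + 888 = (-(59582/11165)t - 71114/11165)((11165/961)t^2 + (11165/961)t - 133980/961) + (0)
Last nonzero remainder: (11165/961)t^2 + (11165/961)t - 133980/961. Dividing through by 11165/961 gives the monic gcd t^2 + t - 12.
Then lcm(f, g) = f·g / gcd(f, g); expanding and making the result monic gives the answer.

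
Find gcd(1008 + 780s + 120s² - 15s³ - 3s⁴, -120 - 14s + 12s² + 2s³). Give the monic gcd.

Repeated division with remainder:
  -3s⁴ - 15s³ + 120s² + 780s + 1008 = (-(3/2)s + 3/2)(2s³ + 12s² - 14s - 120) + (81s² + 621s + 1188)
  2s³ + 12s² - 14s - 120 = ((2/81)s - 10/243)(81s² + 621s + 1188) + (-(160/9)s - 640/9)
  81s² + 621s + 1188 = (-(729/160)s - 2673/160)(-(160/9)s - 640/9) + (0)
Last nonzero remainder: -(160/9)s - 640/9. Dividing through by -160/9 gives the monic gcd s + 4.

4 + s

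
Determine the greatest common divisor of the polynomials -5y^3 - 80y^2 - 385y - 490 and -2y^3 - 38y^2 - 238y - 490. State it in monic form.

By polynomial division,
  -5y^3 - 80y^2 - 385y - 490 = (5/2)(-2y^3 - 38y^2 - 238y - 490) + (15y^2 + 210y + 735)
  -2y^3 - 38y^2 - 238y - 490 = (-(2/15)y - 2/3)(15y^2 + 210y + 735) + (0)
Last nonzero remainder: 15y^2 + 210y + 735. Dividing through by 15 gives the monic gcd y^2 + 14y + 49.

y^2 + 14y + 49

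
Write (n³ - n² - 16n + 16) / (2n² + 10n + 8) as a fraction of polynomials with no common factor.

Apply the Euclidean algorithm:
  n³ - n² - 16n + 16 = ((1/2)n - 3)(2n² + 10n + 8) + (10n + 40)
  2n² + 10n + 8 = ((1/5)n + 1/5)(10n + 40) + (0)
Last nonzero remainder: 10n + 40. Dividing through by 10 gives the monic gcd n + 4.
Cancel n + 4 from numerator and denominator to get the reduced form.

(n² - 5n + 4)/(2n + 2)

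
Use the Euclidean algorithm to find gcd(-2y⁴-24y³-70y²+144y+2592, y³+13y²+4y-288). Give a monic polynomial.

By polynomial division,
  -2y⁴-24y³-70y²+144y+2592 = (-2y+2)(y³+13y²+4y-288) + (-88y²-440y+3168)
  y³+13y²+4y-288 = (-(1/88)y-1/11)(-88y²-440y+3168) + (0)
Last nonzero remainder: -88y²-440y+3168. Dividing through by -88 gives the monic gcd y²+5y-36.

y²+5y-36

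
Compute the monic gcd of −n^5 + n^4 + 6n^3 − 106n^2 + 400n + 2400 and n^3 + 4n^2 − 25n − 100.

n^2 − n − 20

Euclidean algorithm in ℚ[n]:
  −n^5 + n^4 + 6n^3 − 106n^2 + 400n + 2400 = (−n^2 + 5n − 39)(n^3 + 4n^2 − 25n − 100) + (75n^2 − 75n − 1500)
  n^3 + 4n^2 − 25n − 100 = ((1/75)n + 1/15)(75n^2 − 75n − 1500) + (0)
Last nonzero remainder: 75n^2 − 75n − 1500. Dividing through by 75 gives the monic gcd n^2 − n − 20.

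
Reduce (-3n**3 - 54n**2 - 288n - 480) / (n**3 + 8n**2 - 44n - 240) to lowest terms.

Apply the Euclidean algorithm:
  -3n**3 - 54n**2 - 288n - 480 = (-3)(n**3 + 8n**2 - 44n - 240) + (-30n**2 - 420n - 1200)
  n**3 + 8n**2 - 44n - 240 = (-(1/30)n + 1/5)(-30n**2 - 420n - 1200) + (0)
Last nonzero remainder: -30n**2 - 420n - 1200. Dividing through by -30 gives the monic gcd n**2 + 14n + 40.
Cancel n**2 + 14n + 40 from numerator and denominator to get the reduced form.

(-3n - 12)/(n - 6)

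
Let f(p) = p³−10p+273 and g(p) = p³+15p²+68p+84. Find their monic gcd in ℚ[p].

p+7

By polynomial division,
  p³−10p+273 = (p³+15p²+68p+84) + (−15p²−78p+189)
  p³+15p²+68p+84 = (−(1/15)p−49/75)(−15p²−78p+189) + ((741/25)p+5187/25)
  −15p²−78p+189 = (−(125/247)p+225/247)((741/25)p+5187/25) + (0)
Last nonzero remainder: (741/25)p+5187/25. Dividing through by 741/25 gives the monic gcd p+7.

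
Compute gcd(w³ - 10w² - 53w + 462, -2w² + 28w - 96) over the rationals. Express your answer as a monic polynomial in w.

Repeated division with remainder:
  w³ - 10w² - 53w + 462 = (-(1/2)w - 2)(-2w² + 28w - 96) + (-45w + 270)
  -2w² + 28w - 96 = ((2/45)w - 16/45)(-45w + 270) + (0)
Last nonzero remainder: -45w + 270. Dividing through by -45 gives the monic gcd w - 6.

w - 6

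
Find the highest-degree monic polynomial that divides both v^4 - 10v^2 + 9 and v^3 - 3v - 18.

Repeated division with remainder:
  v^4 - 10v^2 + 9 = (v)(v^3 - 3v - 18) + (-7v^2 + 18v + 9)
  v^3 - 3v - 18 = (-(1/7)v - 18/49)(-7v^2 + 18v + 9) + ((240/49)v - 720/49)
  -7v^2 + 18v + 9 = (-(343/240)v - 49/80)((240/49)v - 720/49) + (0)
Last nonzero remainder: (240/49)v - 720/49. Dividing through by 240/49 gives the monic gcd v - 3.

v - 3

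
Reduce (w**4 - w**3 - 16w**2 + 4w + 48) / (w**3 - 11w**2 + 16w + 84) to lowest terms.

By polynomial division,
  w**4 - w**3 - 16w**2 + 4w + 48 = (w + 10)(w**3 - 11w**2 + 16w + 84) + (78w**2 - 240w - 792)
  w**3 - 11w**2 + 16w + 84 = ((1/78)w - 103/1014)(78w**2 - 240w - 792) + ((300/169)w + 600/169)
  78w**2 - 240w - 792 = ((2197/50)w - 5577/25)((300/169)w + 600/169) + (0)
Last nonzero remainder: (300/169)w + 600/169. Dividing through by 300/169 gives the monic gcd w + 2.
Cancel w + 2 from numerator and denominator to get the reduced form.

(w**3 - 3w**2 - 10w + 24)/(w**2 - 13w + 42)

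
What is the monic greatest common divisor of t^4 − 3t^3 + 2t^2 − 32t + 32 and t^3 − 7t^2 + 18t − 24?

Euclidean algorithm in ℚ[t]:
  t^4 − 3t^3 + 2t^2 − 32t + 32 = (t + 4)(t^3 − 7t^2 + 18t − 24) + (12t^2 − 80t + 128)
  t^3 − 7t^2 + 18t − 24 = ((1/12)t − 1/36)(12t^2 − 80t + 128) + ((46/9)t − 184/9)
  12t^2 − 80t + 128 = ((54/23)t − 144/23)((46/9)t − 184/9) + (0)
Last nonzero remainder: (46/9)t − 184/9. Dividing through by 46/9 gives the monic gcd t − 4.

t − 4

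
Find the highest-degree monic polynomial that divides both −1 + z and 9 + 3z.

1

Euclidean algorithm in ℚ[z]:
  z − 1 = (1/3)(3z + 9) + (−4)
  3z + 9 = (−(3/4)z − 9/4)(−4) + (0)
The last nonzero remainder is the constant −4, so the polynomials are coprime and gcd = 1.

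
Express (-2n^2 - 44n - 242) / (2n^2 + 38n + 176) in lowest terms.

Apply the Euclidean algorithm:
  -2n^2 - 44n - 242 = (-1)(2n^2 + 38n + 176) + (-6n - 66)
  2n^2 + 38n + 176 = (-(1/3)n - 8/3)(-6n - 66) + (0)
Last nonzero remainder: -6n - 66. Dividing through by -6 gives the monic gcd n + 11.
Cancel n + 11 from numerator and denominator to get the reduced form.

(-n - 11)/(n + 8)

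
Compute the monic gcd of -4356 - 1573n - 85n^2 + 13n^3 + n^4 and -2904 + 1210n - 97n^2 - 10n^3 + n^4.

-121 + n^2

Repeated division with remainder:
  n^4 + 13n^3 - 85n^2 - 1573n - 4356 = (n^4 - 10n^3 - 97n^2 + 1210n - 2904) + (23n^3 + 12n^2 - 2783n - 1452)
  n^4 - 10n^3 - 97n^2 + 1210n - 2904 = ((1/23)n - 242/529)(23n^3 + 12n^2 - 2783n - 1452) + ((15600/529)n^2 - 1887600/529)
  23n^3 + 12n^2 - 2783n - 1452 = ((12167/15600)n + 529/1300)((15600/529)n^2 - 1887600/529) + (0)
Last nonzero remainder: (15600/529)n^2 - 1887600/529. Dividing through by 15600/529 gives the monic gcd n^2 - 121.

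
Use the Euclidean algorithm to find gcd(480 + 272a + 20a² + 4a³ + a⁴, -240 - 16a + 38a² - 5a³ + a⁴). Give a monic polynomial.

80 + 32a - 2a² + a³

Euclidean algorithm in ℚ[a]:
  a⁴ + 4a³ + 20a² + 272a + 480 = (a⁴ - 5a³ + 38a² - 16a - 240) + (9a³ - 18a² + 288a + 720)
  a⁴ - 5a³ + 38a² - 16a - 240 = ((1/9)a - 1/3)(9a³ - 18a² + 288a + 720) + (0)
Last nonzero remainder: 9a³ - 18a² + 288a + 720. Dividing through by 9 gives the monic gcd a³ - 2a² + 32a + 80.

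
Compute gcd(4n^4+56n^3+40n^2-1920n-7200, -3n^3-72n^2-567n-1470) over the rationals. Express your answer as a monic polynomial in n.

n+10

Apply the Euclidean algorithm:
  4n^4+56n^3+40n^2-1920n-7200 = (-(4/3)n+40/3)(-3n^3-72n^2-567n-1470) + (244n^2+3680n+12400)
  -3n^3-72n^2-567n-1470 = (-(3/244)n-408/3721)(244n^2+3680n+12400) + (-(41067/3721)n-410670/3721)
  244n^2+3680n+12400 = (-(907924/41067)n-4614040/41067)(-(41067/3721)n-410670/3721) + (0)
Last nonzero remainder: -(41067/3721)n-410670/3721. Dividing through by -41067/3721 gives the monic gcd n+10.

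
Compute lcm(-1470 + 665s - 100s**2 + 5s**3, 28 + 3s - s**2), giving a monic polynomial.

By polynomial division,
  5s**3 - 100s**2 + 665s - 1470 = (-5s + 85)(-s**2 + 3s + 28) + (550s - 3850)
  -s**2 + 3s + 28 = (-(1/550)s - 2/275)(550s - 3850) + (0)
Last nonzero remainder: 550s - 3850. Dividing through by 550 gives the monic gcd s - 7.
Then lcm(f, g) = f·g / gcd(f, g); expanding and making the result monic gives the answer.

-1176 + 238s + 53s**2 - 16s**3 + s**4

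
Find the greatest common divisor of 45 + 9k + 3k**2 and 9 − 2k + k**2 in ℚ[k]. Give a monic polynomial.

Repeated division with remainder:
  3k**2 + 9k + 45 = (3)(k**2 − 2k + 9) + (15k + 18)
  k**2 − 2k + 9 = ((1/15)k − 16/75)(15k + 18) + (321/25)
  15k + 18 = ((125/107)k + 150/107)(321/25) + (0)
The last nonzero remainder is the constant 321/25, so the polynomials are coprime and gcd = 1.

1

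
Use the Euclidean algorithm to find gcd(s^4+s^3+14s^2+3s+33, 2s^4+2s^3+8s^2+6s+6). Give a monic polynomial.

Euclidean algorithm in ℚ[s]:
  s^4+s^3+14s^2+3s+33 = (1/2)(2s^4+2s^3+8s^2+6s+6) + (10s^2+30)
  2s^4+2s^3+8s^2+6s+6 = ((1/5)s^2+(1/5)s+1/5)(10s^2+30) + (0)
Last nonzero remainder: 10s^2+30. Dividing through by 10 gives the monic gcd s^2+3.

s^2+3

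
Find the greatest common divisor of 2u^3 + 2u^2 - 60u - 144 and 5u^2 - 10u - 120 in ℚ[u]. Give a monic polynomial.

By polynomial division,
  2u^3 + 2u^2 - 60u - 144 = ((2/5)u + 6/5)(5u^2 - 10u - 120) + (0)
Last nonzero remainder: 5u^2 - 10u - 120. Dividing through by 5 gives the monic gcd u^2 - 2u - 24.

u^2 - 2u - 24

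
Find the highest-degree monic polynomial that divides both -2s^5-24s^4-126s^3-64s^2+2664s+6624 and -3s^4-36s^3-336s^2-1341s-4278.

By polynomial division,
  -2s^5-24s^4-126s^3-64s^2+2664s+6624 = ((2/3)s)(-3s^4-36s^3-336s^2-1341s-4278) + (98s^3+830s^2+5516s+6624)
  -3s^4-36s^3-336s^2-1341s-4278 = (-(3/98)s-519/4802)(98s^3+830s^2+5516s+6624) + (-(185925/2401)s^2-(185925/343)s-8552550/2401)
  98s^3+830s^2+5516s+6624 = (-(235298/185925)s-115248/61975)(-(185925/2401)s^2-(185925/343)s-8552550/2401) + (0)
Last nonzero remainder: -(185925/2401)s^2-(185925/343)s-8552550/2401. Dividing through by -185925/2401 gives the monic gcd s^2+7s+46.

s^2+7s+46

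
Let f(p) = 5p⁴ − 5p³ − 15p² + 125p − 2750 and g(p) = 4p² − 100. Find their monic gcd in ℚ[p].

By polynomial division,
  5p⁴ − 5p³ − 15p² + 125p − 2750 = ((5/4)p² − (5/4)p + 55/2)(4p² − 100) + (0)
Last nonzero remainder: 4p² − 100. Dividing through by 4 gives the monic gcd p² − 25.

p² − 25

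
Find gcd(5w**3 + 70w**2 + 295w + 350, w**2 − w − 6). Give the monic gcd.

w + 2

By polynomial division,
  5w**3 + 70w**2 + 295w + 350 = (5w + 75)(w**2 − w − 6) + (400w + 800)
  w**2 − w − 6 = ((1/400)w − 3/400)(400w + 800) + (0)
Last nonzero remainder: 400w + 800. Dividing through by 400 gives the monic gcd w + 2.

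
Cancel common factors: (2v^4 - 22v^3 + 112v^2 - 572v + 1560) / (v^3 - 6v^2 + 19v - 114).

(2v^3 - 10v^2 + 52v - 260)/(v^2 + 19)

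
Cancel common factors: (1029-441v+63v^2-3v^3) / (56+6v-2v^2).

(147-42v+3v^2)/(8+2v)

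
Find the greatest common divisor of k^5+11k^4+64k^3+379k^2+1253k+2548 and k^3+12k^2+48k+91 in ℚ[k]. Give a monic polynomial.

Apply the Euclidean algorithm:
  k^5+11k^4+64k^3+379k^2+1253k+2548 = (k^2-k+28)(k^3+12k^2+48k+91) + (0)
The last nonzero remainder k^3+12k^2+48k+91 is already monic.

k^3+12k^2+48k+91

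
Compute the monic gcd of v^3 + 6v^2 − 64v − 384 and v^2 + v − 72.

v − 8

Euclidean algorithm in ℚ[v]:
  v^3 + 6v^2 − 64v − 384 = (v + 5)(v^2 + v − 72) + (3v − 24)
  v^2 + v − 72 = ((1/3)v + 3)(3v − 24) + (0)
Last nonzero remainder: 3v − 24. Dividing through by 3 gives the monic gcd v − 8.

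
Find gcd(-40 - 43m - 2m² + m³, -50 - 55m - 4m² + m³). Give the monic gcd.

5 + 6m + m²

Repeated division with remainder:
  m³ - 2m² - 43m - 40 = (m³ - 4m² - 55m - 50) + (2m² + 12m + 10)
  m³ - 4m² - 55m - 50 = ((1/2)m - 5)(2m² + 12m + 10) + (0)
Last nonzero remainder: 2m² + 12m + 10. Dividing through by 2 gives the monic gcd m² + 6m + 5.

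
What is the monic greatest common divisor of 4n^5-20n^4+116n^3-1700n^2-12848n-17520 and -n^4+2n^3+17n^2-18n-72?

n^2+5n+6

Euclidean algorithm in ℚ[n]:
  4n^5-20n^4+116n^3-1700n^2-12848n-17520 = (-4n+12)(-n^4+2n^3+17n^2-18n-72) + (160n^3-1976n^2-12920n-16656)
  -n^4+2n^3+17n^2-18n-72 = (-(1/160)n-207/3200)(160n^3-1976n^2-12920n-16656) + (-(76629/400)n^2-(76629/80)n-229887/200)
  160n^3-1976n^2-12920n-16656 = (-(64000/76629)n+1110400/76629)(-(76629/400)n^2-(76629/80)n-229887/200) + (0)
Last nonzero remainder: -(76629/400)n^2-(76629/80)n-229887/200. Dividing through by -76629/400 gives the monic gcd n^2+5n+6.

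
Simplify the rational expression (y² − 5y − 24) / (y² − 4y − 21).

Apply the Euclidean algorithm:
  y² − 5y − 24 = (y² − 4y − 21) + (−y − 3)
  y² − 4y − 21 = (−y + 7)(−y − 3) + (0)
Last nonzero remainder: −y − 3. Dividing through by −1 gives the monic gcd y + 3.
Cancel y + 3 from numerator and denominator to get the reduced form.

(y − 8)/(y − 7)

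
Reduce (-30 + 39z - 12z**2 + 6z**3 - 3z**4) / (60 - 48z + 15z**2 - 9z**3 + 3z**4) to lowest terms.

(1 - z)/(-2 + z)

Apply the Euclidean algorithm:
  -3z**4 + 6z**3 - 12z**2 + 39z - 30 = (-1)(3z**4 - 9z**3 + 15z**2 - 48z + 60) + (-3z**3 + 3z**2 - 9z + 30)
  3z**4 - 9z**3 + 15z**2 - 48z + 60 = (-z + 2)(-3z**3 + 3z**2 - 9z + 30) + (0)
Last nonzero remainder: -3z**3 + 3z**2 - 9z + 30. Dividing through by -3 gives the monic gcd z**3 - z**2 + 3z - 10.
Cancel z**3 - z**2 + 3z - 10 from numerator and denominator to get the reduced form.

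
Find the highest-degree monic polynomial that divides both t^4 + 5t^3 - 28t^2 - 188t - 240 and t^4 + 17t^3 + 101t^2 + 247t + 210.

t^2 + 7t + 10

Repeated division with remainder:
  t^4 + 5t^3 - 28t^2 - 188t - 240 = (t^4 + 17t^3 + 101t^2 + 247t + 210) + (-12t^3 - 129t^2 - 435t - 450)
  t^4 + 17t^3 + 101t^2 + 247t + 210 = (-(1/12)t - 25/48)(-12t^3 - 129t^2 - 435t - 450) + (-(39/16)t^2 - (273/16)t - 195/8)
  -12t^3 - 129t^2 - 435t - 450 = ((64/13)t + 240/13)(-(39/16)t^2 - (273/16)t - 195/8) + (0)
Last nonzero remainder: -(39/16)t^2 - (273/16)t - 195/8. Dividing through by -39/16 gives the monic gcd t^2 + 7t + 10.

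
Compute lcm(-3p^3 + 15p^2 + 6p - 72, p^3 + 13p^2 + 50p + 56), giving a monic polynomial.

p^5 + 6p^4 - 29p^3 - 138p^2 + 208p + 672

By polynomial division,
  -3p^3 + 15p^2 + 6p - 72 = (-3)(p^3 + 13p^2 + 50p + 56) + (54p^2 + 156p + 96)
  p^3 + 13p^2 + 50p + 56 = ((1/54)p + 91/486)(54p^2 + 156p + 96) + ((1540/81)p + 3080/81)
  54p^2 + 156p + 96 = ((2187/770)p + 972/385)((1540/81)p + 3080/81) + (0)
Last nonzero remainder: (1540/81)p + 3080/81. Dividing through by 1540/81 gives the monic gcd p + 2.
Then lcm(f, g) = f·g / gcd(f, g); expanding and making the result monic gives the answer.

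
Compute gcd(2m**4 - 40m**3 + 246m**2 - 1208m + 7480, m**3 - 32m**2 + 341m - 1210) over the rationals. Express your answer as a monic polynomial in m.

m**2 - 21m + 110

By polynomial division,
  2m**4 - 40m**3 + 246m**2 - 1208m + 7480 = (2m + 24)(m**3 - 32m**2 + 341m - 1210) + (332m**2 - 6972m + 36520)
  m**3 - 32m**2 + 341m - 1210 = ((1/332)m - 11/332)(332m**2 - 6972m + 36520) + (0)
Last nonzero remainder: 332m**2 - 6972m + 36520. Dividing through by 332 gives the monic gcd m**2 - 21m + 110.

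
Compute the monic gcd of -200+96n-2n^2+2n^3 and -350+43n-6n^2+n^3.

Apply the Euclidean algorithm:
  2n^3-2n^2+96n-200 = (2)(n^3-6n^2+43n-350) + (10n^2+10n+500)
  n^3-6n^2+43n-350 = ((1/10)n-7/10)(10n^2+10n+500) + (0)
Last nonzero remainder: 10n^2+10n+500. Dividing through by 10 gives the monic gcd n^2+n+50.

50+n+n^2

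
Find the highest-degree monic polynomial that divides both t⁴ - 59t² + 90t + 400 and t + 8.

Apply the Euclidean algorithm:
  t⁴ - 59t² + 90t + 400 = (t³ - 8t² + 5t + 50)(t + 8) + (0)
The last nonzero remainder t + 8 is already monic.

t + 8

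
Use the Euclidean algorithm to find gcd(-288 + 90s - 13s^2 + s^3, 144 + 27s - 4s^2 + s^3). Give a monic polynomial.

48 - 7s + s^2

Euclidean algorithm in ℚ[s]:
  s^3 - 13s^2 + 90s - 288 = (s^3 - 4s^2 + 27s + 144) + (-9s^2 + 63s - 432)
  s^3 - 4s^2 + 27s + 144 = (-(1/9)s - 1/3)(-9s^2 + 63s - 432) + (0)
Last nonzero remainder: -9s^2 + 63s - 432. Dividing through by -9 gives the monic gcd s^2 - 7s + 48.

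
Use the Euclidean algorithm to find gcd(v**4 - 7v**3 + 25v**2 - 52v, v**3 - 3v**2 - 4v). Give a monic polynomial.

By polynomial division,
  v**4 - 7v**3 + 25v**2 - 52v = (v - 4)(v**3 - 3v**2 - 4v) + (17v**2 - 68v)
  v**3 - 3v**2 - 4v = ((1/17)v + 1/17)(17v**2 - 68v) + (0)
Last nonzero remainder: 17v**2 - 68v. Dividing through by 17 gives the monic gcd v**2 - 4v.

v**2 - 4v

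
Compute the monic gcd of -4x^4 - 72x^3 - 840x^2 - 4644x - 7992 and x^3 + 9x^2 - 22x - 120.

By polynomial division,
  -4x^4 - 72x^3 - 840x^2 - 4644x - 7992 = (-4x - 36)(x^3 + 9x^2 - 22x - 120) + (-604x^2 - 5916x - 12312)
  x^3 + 9x^2 - 22x - 120 = (-(1/604)x + 30/22801)(-604x^2 - 5916x - 12312) + (-(788920/22801)x - 2366760/22801)
  -604x^2 - 5916x - 12312 = ((3442951/197230)x + 11696913/98615)(-(788920/22801)x - 2366760/22801) + (0)
Last nonzero remainder: -(788920/22801)x - 2366760/22801. Dividing through by -788920/22801 gives the monic gcd x + 3.

x + 3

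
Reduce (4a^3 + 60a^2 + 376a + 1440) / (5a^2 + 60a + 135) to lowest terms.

(4a^2 + 24a + 160)/(5a + 15)

By polynomial division,
  4a^3 + 60a^2 + 376a + 1440 = ((4/5)a + 12/5)(5a^2 + 60a + 135) + (124a + 1116)
  5a^2 + 60a + 135 = ((5/124)a + 15/124)(124a + 1116) + (0)
Last nonzero remainder: 124a + 1116. Dividing through by 124 gives the monic gcd a + 9.
Cancel a + 9 from numerator and denominator to get the reduced form.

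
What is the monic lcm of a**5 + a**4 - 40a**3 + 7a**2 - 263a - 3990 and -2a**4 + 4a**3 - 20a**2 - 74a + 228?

By polynomial division,
  a**5 + a**4 - 40a**3 + 7a**2 - 263a - 3990 = (-(1/2)a - 3/2)(-2a**4 + 4a**3 - 20a**2 - 74a + 228) + (-44a**3 - 60a**2 - 260a - 3648)
  -2a**4 + 4a**3 - 20a**2 - 74a + 228 = ((1/22)a - 37/242)(-44a**3 - 60a**2 - 260a - 3648) + (-(2100/121)a**2 + (6300/121)a - 39900/121)
  -44a**3 - 60a**2 - 260a - 3648 = ((1331/525)a + 1936/175)(-(2100/121)a**2 + (6300/121)a - 39900/121) + (0)
Last nonzero remainder: -(2100/121)a**2 + (6300/121)a - 39900/121. Dividing through by -2100/121 gives the monic gcd a**2 - 3a + 19.
Then lcm(f, g) = f·g / gcd(f, g); expanding and making the result monic gives the answer.

a**7 + 2a**6 - 45a**5 - 39a**4 - 16a**3 - 4295a**2 - 2412a + 23940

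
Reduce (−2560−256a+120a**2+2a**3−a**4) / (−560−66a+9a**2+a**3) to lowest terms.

(32+4a−a**2)/(7+a)

By polynomial division,
  −a**4+2a**3+120a**2−256a−2560 = (−a+11)(a**3+9a**2−66a−560) + (−45a**2−90a+3600)
  a**3+9a**2−66a−560 = (−(1/45)a−7/45)(−45a**2−90a+3600) + (0)
Last nonzero remainder: −45a**2−90a+3600. Dividing through by −45 gives the monic gcd a**2+2a−80.
Cancel a**2+2a−80 from numerator and denominator to get the reduced form.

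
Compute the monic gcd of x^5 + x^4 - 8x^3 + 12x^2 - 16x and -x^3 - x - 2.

x^2 - x + 2

Euclidean algorithm in ℚ[x]:
  x^5 + x^4 - 8x^3 + 12x^2 - 16x = (-x^2 - x + 9)(-x^3 - x - 2) + (9x^2 - 9x + 18)
  -x^3 - x - 2 = (-(1/9)x - 1/9)(9x^2 - 9x + 18) + (0)
Last nonzero remainder: 9x^2 - 9x + 18. Dividing through by 9 gives the monic gcd x^2 - x + 2.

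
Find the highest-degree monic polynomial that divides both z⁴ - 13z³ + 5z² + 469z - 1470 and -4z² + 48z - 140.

z² - 12z + 35

Euclidean algorithm in ℚ[z]:
  z⁴ - 13z³ + 5z² + 469z - 1470 = (-(1/4)z² + (1/4)z + 21/2)(-4z² + 48z - 140) + (0)
Last nonzero remainder: -4z² + 48z - 140. Dividing through by -4 gives the monic gcd z² - 12z + 35.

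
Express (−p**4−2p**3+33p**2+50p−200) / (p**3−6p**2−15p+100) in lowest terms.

(−p**2−3p+10)/(p−5)

Apply the Euclidean algorithm:
  −p**4−2p**3+33p**2+50p−200 = (−p−8)(p**3−6p**2−15p+100) + (−30p**2+30p+600)
  p**3−6p**2−15p+100 = (−(1/30)p+1/6)(−30p**2+30p+600) + (0)
Last nonzero remainder: −30p**2+30p+600. Dividing through by −30 gives the monic gcd p**2−p−20.
Cancel p**2−p−20 from numerator and denominator to get the reduced form.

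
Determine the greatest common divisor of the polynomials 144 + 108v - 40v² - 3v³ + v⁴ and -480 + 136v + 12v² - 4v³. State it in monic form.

-24 + 2v + v²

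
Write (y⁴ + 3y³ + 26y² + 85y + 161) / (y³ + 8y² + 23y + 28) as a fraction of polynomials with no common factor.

(y² - y + 23)/(y + 4)

Apply the Euclidean algorithm:
  y⁴ + 3y³ + 26y² + 85y + 161 = (y - 5)(y³ + 8y² + 23y + 28) + (43y² + 172y + 301)
  y³ + 8y² + 23y + 28 = ((1/43)y + 4/43)(43y² + 172y + 301) + (0)
Last nonzero remainder: 43y² + 172y + 301. Dividing through by 43 gives the monic gcd y² + 4y + 7.
Cancel y² + 4y + 7 from numerator and denominator to get the reduced form.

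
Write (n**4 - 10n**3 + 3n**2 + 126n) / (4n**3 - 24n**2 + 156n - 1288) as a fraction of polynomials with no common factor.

Apply the Euclidean algorithm:
  n**4 - 10n**3 + 3n**2 + 126n = ((1/4)n - 1)(4n**3 - 24n**2 + 156n - 1288) + (-60n**2 + 604n - 1288)
  4n**3 - 24n**2 + 156n - 1288 = (-(1/15)n - 61/225)(-60n**2 + 604n - 1288) + ((52624/225)n - 368368/225)
  -60n**2 + 604n - 1288 = (-(3375/13156)n + 225/286)((52624/225)n - 368368/225) + (0)
Last nonzero remainder: (52624/225)n - 368368/225. Dividing through by 52624/225 gives the monic gcd n - 7.
Cancel n - 7 from numerator and denominator to get the reduced form.

(n**3 - 3n**2 - 18n)/(4n**2 + 4n + 184)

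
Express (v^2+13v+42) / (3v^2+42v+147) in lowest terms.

(v+6)/(3v+21)

Euclidean algorithm in ℚ[v]:
  v^2+13v+42 = (1/3)(3v^2+42v+147) + (-v-7)
  3v^2+42v+147 = (-3v-21)(-v-7) + (0)
Last nonzero remainder: -v-7. Dividing through by -1 gives the monic gcd v+7.
Cancel v+7 from numerator and denominator to get the reduced form.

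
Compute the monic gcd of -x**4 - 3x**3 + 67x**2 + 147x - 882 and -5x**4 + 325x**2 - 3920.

x**2 - 49

Apply the Euclidean algorithm:
  -x**4 - 3x**3 + 67x**2 + 147x - 882 = (1/5)(-5x**4 + 325x**2 - 3920) + (-3x**3 + 2x**2 + 147x - 98)
  -5x**4 + 325x**2 - 3920 = ((5/3)x + 10/9)(-3x**3 + 2x**2 + 147x - 98) + ((700/9)x**2 - 34300/9)
  -3x**3 + 2x**2 + 147x - 98 = (-(27/700)x + 9/350)((700/9)x**2 - 34300/9) + (0)
Last nonzero remainder: (700/9)x**2 - 34300/9. Dividing through by 700/9 gives the monic gcd x**2 - 49.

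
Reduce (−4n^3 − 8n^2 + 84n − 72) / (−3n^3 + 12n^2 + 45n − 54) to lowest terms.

Repeated division with remainder:
  −4n^3 − 8n^2 + 84n − 72 = (4/3)(−3n^3 + 12n^2 + 45n − 54) + (−24n^2 + 24n)
  −3n^3 + 12n^2 + 45n − 54 = ((1/8)n − 3/8)(−24n^2 + 24n) + (54n − 54)
  −24n^2 + 24n = (−(4/9)n)(54n − 54) + (0)
Last nonzero remainder: 54n − 54. Dividing through by 54 gives the monic gcd n − 1.
Cancel n − 1 from numerator and denominator to get the reduced form.

(4n^2 + 12n − 72)/(3n^2 − 9n − 54)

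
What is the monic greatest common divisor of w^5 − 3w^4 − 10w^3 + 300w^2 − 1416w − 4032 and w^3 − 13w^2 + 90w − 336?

w^2 − 6w + 48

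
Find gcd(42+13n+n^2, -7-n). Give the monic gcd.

7+n

Euclidean algorithm in ℚ[n]:
  n^2+13n+42 = (-n-6)(-n-7) + (0)
Last nonzero remainder: -n-7. Dividing through by -1 gives the monic gcd n+7.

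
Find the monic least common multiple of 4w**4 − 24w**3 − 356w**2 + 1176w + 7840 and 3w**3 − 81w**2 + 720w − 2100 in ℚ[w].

w**5 − 16w**4 − 29w**3 + 1184w**2 − 980w − 19600

By polynomial division,
  4w**4 − 24w**3 − 356w**2 + 1176w + 7840 = ((4/3)w + 28)(3w**3 − 81w**2 + 720w − 2100) + (952w**2 − 16184w + 66640)
  3w**3 − 81w**2 + 720w − 2100 = ((3/952)w − 15/476)(952w**2 − 16184w + 66640) + (0)
Last nonzero remainder: 952w**2 − 16184w + 66640. Dividing through by 952 gives the monic gcd w**2 − 17w + 70.
Then lcm(f, g) = f·g / gcd(f, g); expanding and making the result monic gives the answer.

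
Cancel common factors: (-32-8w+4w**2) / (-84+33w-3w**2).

(-8-4w)/(-21+3w)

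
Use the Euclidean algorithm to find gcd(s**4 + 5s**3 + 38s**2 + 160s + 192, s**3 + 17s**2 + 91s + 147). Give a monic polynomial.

s + 3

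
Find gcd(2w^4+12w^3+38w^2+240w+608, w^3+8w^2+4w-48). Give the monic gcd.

w+4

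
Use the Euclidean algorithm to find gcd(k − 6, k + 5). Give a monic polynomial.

Repeated division with remainder:
  k − 6 = (k + 5) + (−11)
  k + 5 = (−(1/11)k − 5/11)(−11) + (0)
The last nonzero remainder is the constant −11, so the polynomials are coprime and gcd = 1.

1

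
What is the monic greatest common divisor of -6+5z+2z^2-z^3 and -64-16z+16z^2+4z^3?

Euclidean algorithm in ℚ[z]:
  -z^3+2z^2+5z-6 = (-1/4)(4z^3+16z^2-16z-64) + (6z^2+z-22)
  4z^3+16z^2-16z-64 = ((2/3)z+23/9)(6z^2+z-22) + (-(35/9)z-70/9)
  6z^2+z-22 = (-(54/35)z+99/35)(-(35/9)z-70/9) + (0)
Last nonzero remainder: -(35/9)z-70/9. Dividing through by -35/9 gives the monic gcd z+2.

2+z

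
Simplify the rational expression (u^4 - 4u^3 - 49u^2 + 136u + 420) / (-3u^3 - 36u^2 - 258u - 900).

(-u^3 + 10u^2 - 11u - 70)/(3u^2 + 18u + 150)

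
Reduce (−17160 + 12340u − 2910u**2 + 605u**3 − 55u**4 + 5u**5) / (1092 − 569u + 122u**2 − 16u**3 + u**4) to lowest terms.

(−440 + 260u − 30u**2 + 5u**3)/(28 − 11u + u**2)

Repeated division with remainder:
  5u**5 − 55u**4 + 605u**3 − 2910u**2 + 12340u − 17160 = (5u + 25)(u**4 − 16u**3 + 122u**2 − 569u + 1092) + (395u**3 − 3115u**2 + 21105u − 44460)
  u**4 − 16u**3 + 122u**2 − 569u + 1092 = ((1/395)u − 641/31205)(395u**3 − 3115u**2 + 21105u − 44460) + ((28600/6241)u**2 − (143000/6241)u + 1115400/6241)
  395u**3 − 3115u**2 + 21105u − 44460 = ((493039/5720)u − 355737/1430)((28600/6241)u**2 − (143000/6241)u + 1115400/6241) + (0)
Last nonzero remainder: (28600/6241)u**2 − (143000/6241)u + 1115400/6241. Dividing through by 28600/6241 gives the monic gcd u**2 − 5u + 39.
Cancel u**2 − 5u + 39 from numerator and denominator to get the reduced form.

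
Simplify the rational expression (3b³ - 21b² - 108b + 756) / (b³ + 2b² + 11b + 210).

(3b² - 39b + 126)/(b² - 4b + 35)

Repeated division with remainder:
  3b³ - 21b² - 108b + 756 = (3)(b³ + 2b² + 11b + 210) + (-27b² - 141b + 126)
  b³ + 2b² + 11b + 210 = (-(1/27)b + 29/243)(-27b² - 141b + 126) + ((2632/81)b + 5264/27)
  -27b² - 141b + 126 = (-(2187/2632)b + 243/376)((2632/81)b + 5264/27) + (0)
Last nonzero remainder: (2632/81)b + 5264/27. Dividing through by 2632/81 gives the monic gcd b + 6.
Cancel b + 6 from numerator and denominator to get the reduced form.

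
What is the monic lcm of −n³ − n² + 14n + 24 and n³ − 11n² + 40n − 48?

Apply the Euclidean algorithm:
  −n³ − n² + 14n + 24 = (−1)(n³ − 11n² + 40n − 48) + (−12n² + 54n − 24)
  n³ − 11n² + 40n − 48 = (−(1/12)n + 13/24)(−12n² + 54n − 24) + ((35/4)n − 35)
  −12n² + 54n − 24 = (−(48/35)n + 24/35)((35/4)n − 35) + (0)
Last nonzero remainder: (35/4)n − 35. Dividing through by 35/4 gives the monic gcd n − 4.
Then lcm(f, g) = f·g / gcd(f, g); expanding and making the result monic gives the answer.

n⁵ − 6n⁴ − 9n³ + 86n² − 288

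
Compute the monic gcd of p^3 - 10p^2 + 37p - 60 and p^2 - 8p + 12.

1

By polynomial division,
  p^3 - 10p^2 + 37p - 60 = (p - 2)(p^2 - 8p + 12) + (9p - 36)
  p^2 - 8p + 12 = ((1/9)p - 4/9)(9p - 36) + (-4)
  9p - 36 = (-(9/4)p + 9)(-4) + (0)
The last nonzero remainder is the constant -4, so the polynomials are coprime and gcd = 1.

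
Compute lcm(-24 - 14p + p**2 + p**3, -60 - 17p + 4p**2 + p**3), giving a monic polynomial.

-120 - 94p - 9p**2 + 6p**3 + p**4

Apply the Euclidean algorithm:
  p**3 + p**2 - 14p - 24 = (p**3 + 4p**2 - 17p - 60) + (-3p**2 + 3p + 36)
  p**3 + 4p**2 - 17p - 60 = (-(1/3)p - 5/3)(-3p**2 + 3p + 36) + (0)
Last nonzero remainder: -3p**2 + 3p + 36. Dividing through by -3 gives the monic gcd p**2 - p - 12.
Then lcm(f, g) = f·g / gcd(f, g); expanding and making the result monic gives the answer.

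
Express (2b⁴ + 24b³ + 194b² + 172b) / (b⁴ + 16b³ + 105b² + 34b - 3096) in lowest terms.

Repeated division with remainder:
  2b⁴ + 24b³ + 194b² + 172b = (2)(b⁴ + 16b³ + 105b² + 34b - 3096) + (-8b³ - 16b² + 104b + 6192)
  b⁴ + 16b³ + 105b² + 34b - 3096 = (-(1/8)b - 7/4)(-8b³ - 16b² + 104b + 6192) + (90b² + 990b + 7740)
  -8b³ - 16b² + 104b + 6192 = (-(4/45)b + 4/5)(90b² + 990b + 7740) + (0)
Last nonzero remainder: 90b² + 990b + 7740. Dividing through by 90 gives the monic gcd b² + 11b + 86.
Cancel b² + 11b + 86 from numerator and denominator to get the reduced form.

(2b² + 2b)/(b² + 5b - 36)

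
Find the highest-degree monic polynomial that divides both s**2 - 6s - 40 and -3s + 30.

s - 10

Apply the Euclidean algorithm:
  s**2 - 6s - 40 = (-(1/3)s - 4/3)(-3s + 30) + (0)
Last nonzero remainder: -3s + 30. Dividing through by -3 gives the monic gcd s - 10.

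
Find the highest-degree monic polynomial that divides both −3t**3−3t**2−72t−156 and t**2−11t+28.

Euclidean algorithm in ℚ[t]:
  −3t**3−3t**2−72t−156 = (−3t−36)(t**2−11t+28) + (−384t+852)
  t**2−11t+28 = (−(1/384)t+281/12288)(−384t+852) + (8721/1024)
  −384t+852 = (−(131072/2907)t+290816/2907)(8721/1024) + (0)
The last nonzero remainder is the constant 8721/1024, so the polynomials are coprime and gcd = 1.

1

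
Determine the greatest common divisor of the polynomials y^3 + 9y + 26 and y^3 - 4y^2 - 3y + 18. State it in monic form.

y + 2

By polynomial division,
  y^3 + 9y + 26 = (y^3 - 4y^2 - 3y + 18) + (4y^2 + 12y + 8)
  y^3 - 4y^2 - 3y + 18 = ((1/4)y - 7/4)(4y^2 + 12y + 8) + (16y + 32)
  4y^2 + 12y + 8 = ((1/4)y + 1/4)(16y + 32) + (0)
Last nonzero remainder: 16y + 32. Dividing through by 16 gives the monic gcd y + 2.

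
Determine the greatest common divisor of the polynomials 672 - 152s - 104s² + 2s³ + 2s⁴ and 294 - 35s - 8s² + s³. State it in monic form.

Apply the Euclidean algorithm:
  2s⁴ + 2s³ - 104s² - 152s + 672 = (2s + 18)(s³ - 8s² - 35s + 294) + (110s² - 110s - 4620)
  s³ - 8s² - 35s + 294 = ((1/110)s - 7/110)(110s² - 110s - 4620) + (0)
Last nonzero remainder: 110s² - 110s - 4620. Dividing through by 110 gives the monic gcd s² - s - 42.

-42 - s + s²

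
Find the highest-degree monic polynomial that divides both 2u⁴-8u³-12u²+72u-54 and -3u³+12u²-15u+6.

u-1

Apply the Euclidean algorithm:
  2u⁴-8u³-12u²+72u-54 = (-(2/3)u)(-3u³+12u²-15u+6) + (-22u²+76u-54)
  -3u³+12u²-15u+6 = ((3/22)u-9/121)(-22u²+76u-54) + (-(240/121)u+240/121)
  -22u²+76u-54 = ((1331/120)u-1089/40)(-(240/121)u+240/121) + (0)
Last nonzero remainder: -(240/121)u+240/121. Dividing through by -240/121 gives the monic gcd u-1.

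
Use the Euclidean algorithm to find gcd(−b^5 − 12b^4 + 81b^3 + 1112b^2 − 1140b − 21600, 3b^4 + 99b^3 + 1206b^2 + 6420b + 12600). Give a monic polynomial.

Repeated division with remainder:
  −b^5 − 12b^4 + 81b^3 + 1112b^2 − 1140b − 21600 = (−(1/3)b + 7)(3b^4 + 99b^3 + 1206b^2 + 6420b + 12600) + (−210b^3 − 5190b^2 − 41880b − 109800)
  3b^4 + 99b^3 + 1206b^2 + 6420b + 12600 = (−(1/70)b − 29/245)(−210b^3 − 5190b^2 − 41880b − 109800) + (−(324/49)b^2 − (5184/49)b − 19440/49)
  −210b^3 − 5190b^2 − 41880b − 109800 = ((1715/54)b + 14945/54)(−(324/49)b^2 − (5184/49)b − 19440/49) + (0)
Last nonzero remainder: −(324/49)b^2 − (5184/49)b − 19440/49. Dividing through by −324/49 gives the monic gcd b^2 + 16b + 60.

b^2 + 16b + 60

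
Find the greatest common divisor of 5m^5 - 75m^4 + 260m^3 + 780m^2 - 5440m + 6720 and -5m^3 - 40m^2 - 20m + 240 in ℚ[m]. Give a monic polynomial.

m^2 + 2m - 8

Apply the Euclidean algorithm:
  5m^5 - 75m^4 + 260m^3 + 780m^2 - 5440m + 6720 = (-m^2 + 23m - 232)(-5m^3 - 40m^2 - 20m + 240) + (-7800m^2 - 15600m + 62400)
  -5m^3 - 40m^2 - 20m + 240 = ((1/1560)m + 1/260)(-7800m^2 - 15600m + 62400) + (0)
Last nonzero remainder: -7800m^2 - 15600m + 62400. Dividing through by -7800 gives the monic gcd m^2 + 2m - 8.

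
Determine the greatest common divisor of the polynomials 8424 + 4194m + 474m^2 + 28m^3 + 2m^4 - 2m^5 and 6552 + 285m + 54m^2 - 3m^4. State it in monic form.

39 + m + m^2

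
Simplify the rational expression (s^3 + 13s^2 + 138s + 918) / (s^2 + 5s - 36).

(s^2 + 4s + 102)/(s - 4)

Euclidean algorithm in ℚ[s]:
  s^3 + 13s^2 + 138s + 918 = (s + 8)(s^2 + 5s - 36) + (134s + 1206)
  s^2 + 5s - 36 = ((1/134)s - 2/67)(134s + 1206) + (0)
Last nonzero remainder: 134s + 1206. Dividing through by 134 gives the monic gcd s + 9.
Cancel s + 9 from numerator and denominator to get the reduced form.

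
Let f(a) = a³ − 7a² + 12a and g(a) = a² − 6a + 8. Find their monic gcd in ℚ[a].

a − 4

Apply the Euclidean algorithm:
  a³ − 7a² + 12a = (a − 1)(a² − 6a + 8) + (−2a + 8)
  a² − 6a + 8 = (−(1/2)a + 1)(−2a + 8) + (0)
Last nonzero remainder: −2a + 8. Dividing through by −2 gives the monic gcd a − 4.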